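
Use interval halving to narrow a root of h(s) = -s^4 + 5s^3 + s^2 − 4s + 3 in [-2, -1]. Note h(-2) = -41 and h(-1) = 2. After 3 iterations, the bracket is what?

m = -1.5, h(m) = -10.6875 (−); new bracket [-1.5, -1]
m = -1.25, h(m) = -2.644531 (−); new bracket [-1.25, -1]
m = -1.125, h(m) = 0.044678 (+); new bracket [-1.25, -1.125]

[-1.25, -1.125]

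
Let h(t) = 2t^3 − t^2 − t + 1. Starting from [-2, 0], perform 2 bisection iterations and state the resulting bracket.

[-1, -0.5]

m = -1, h(m) = -1 (−); new bracket [-1, 0]
m = -0.5, h(m) = 1 (+); new bracket [-1, -0.5]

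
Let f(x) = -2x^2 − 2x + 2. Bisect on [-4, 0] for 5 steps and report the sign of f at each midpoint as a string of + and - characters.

-++--

m = -2, f(m) = -2 (−); new bracket [-2, 0]
m = -1, f(m) = 2 (+); new bracket [-2, -1]
m = -1.5, f(m) = 0.5 (+); new bracket [-2, -1.5]
m = -1.75, f(m) = -0.625 (−); new bracket [-1.75, -1.5]
m = -1.625, f(m) = -0.0312 (−); new bracket [-1.625, -1.5]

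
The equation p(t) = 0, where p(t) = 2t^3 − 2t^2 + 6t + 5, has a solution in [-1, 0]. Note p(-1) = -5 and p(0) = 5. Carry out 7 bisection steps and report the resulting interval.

[-0.625, -0.6171875]

p(-0.5) = 1.25 > 0, so the root lies in [-1, -0.5]
p(-0.75) = -1.46875 < 0, so the root lies in [-0.75, -0.5]
p(-0.625) = -0.019531 < 0, so the root lies in [-0.625, -0.5]
p(-0.5625) = 0.6362 > 0, so the root lies in [-0.625, -0.5625]
p(-0.59375) = 0.3138 > 0, so the root lies in [-0.625, -0.59375]
p(-0.609375) = 0.1485 > 0, so the root lies in [-0.625, -0.609375]
p(-0.6171875) = 0.0648 > 0, so the root lies in [-0.625, -0.6171875]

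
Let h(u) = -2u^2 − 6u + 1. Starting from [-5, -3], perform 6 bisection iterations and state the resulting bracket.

midpoint -4: h = -7 < 0 → [-4, -3]
midpoint -3.5: h = -2.5 < 0 → [-3.5, -3]
midpoint -3.25: h = -0.625 < 0 → [-3.25, -3]
midpoint -3.125: h = 0.2188 > 0 → [-3.25, -3.125]
midpoint -3.1875: h = -0.1953 < 0 → [-3.1875, -3.125]
midpoint -3.15625: h = 0.0137 > 0 → [-3.1875, -3.15625]

[-3.1875, -3.15625]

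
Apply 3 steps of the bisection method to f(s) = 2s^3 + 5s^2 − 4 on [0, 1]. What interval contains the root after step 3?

m = 0.5, f(m) = -2.5 (−); new bracket [0.5, 1]
m = 0.75, f(m) = -0.34375 (−); new bracket [0.75, 1]
m = 0.875, f(m) = 1.167969 (+); new bracket [0.75, 0.875]

[0.75, 0.875]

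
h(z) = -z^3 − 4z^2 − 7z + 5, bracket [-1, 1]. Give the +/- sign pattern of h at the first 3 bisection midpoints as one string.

z = 0 gives h = 5, positive; keep [0, 1]
z = 0.5 gives h = 0.375, positive; keep [0.5, 1]
z = 0.75 gives h = -2.921875, negative; keep [0.5, 0.75]

++-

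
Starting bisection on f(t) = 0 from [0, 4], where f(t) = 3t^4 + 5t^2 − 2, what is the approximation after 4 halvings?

0.75

m = 2, f(m) = 66 (+); new bracket [0, 2]
m = 1, f(m) = 6 (+); new bracket [0, 1]
m = 0.5, f(m) = -0.5625 (−); new bracket [0.5, 1]
m = 0.75, f(m) = 1.7617 (+); new bracket [0.5, 0.75]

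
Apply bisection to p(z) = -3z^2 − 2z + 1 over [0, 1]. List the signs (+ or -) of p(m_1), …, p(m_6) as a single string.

p(0.5) = -0.75 < 0, so the root lies in [0, 0.5]
p(0.25) = 0.3125 > 0, so the root lies in [0.25, 0.5]
p(0.375) = -0.171875 < 0, so the root lies in [0.25, 0.375]
p(0.3125) = 0.082 > 0, so the root lies in [0.3125, 0.375]
p(0.34375) = -0.042 < 0, so the root lies in [0.3125, 0.34375]
p(0.328125) = 0.0208 > 0, so the root lies in [0.328125, 0.34375]

-+-+-+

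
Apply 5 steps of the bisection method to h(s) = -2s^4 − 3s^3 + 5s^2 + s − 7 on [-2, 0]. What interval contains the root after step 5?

[-1.25, -1.1875]

midpoint -1: h = -2 < 0 → [-2, -1]
midpoint -1.5: h = 2.75 > 0 → [-1.5, -1]
midpoint -1.25: h = 0.539062 > 0 → [-1.25, -1]
midpoint -1.125: h = -0.729 < 0 → [-1.25, -1.125]
midpoint -1.1875: h = -0.0901 < 0 → [-1.25, -1.1875]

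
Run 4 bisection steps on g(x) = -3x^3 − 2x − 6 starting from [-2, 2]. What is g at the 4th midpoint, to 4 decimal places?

2.3594

midpoint 0: g = -6 < 0 → [-2, 0]
midpoint -1: g = -1 < 0 → [-2, -1]
midpoint -1.5: g = 7.125 > 0 → [-1.5, -1]
midpoint -1.25: g = 2.3594 > 0 → [-1.25, -1]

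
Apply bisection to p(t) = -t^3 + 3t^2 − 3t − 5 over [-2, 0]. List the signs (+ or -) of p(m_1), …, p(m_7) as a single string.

p(-1) = 2 > 0, so the root lies in [-1, 0]
p(-0.5) = -2.625 < 0, so the root lies in [-1, -0.5]
p(-0.75) = -0.640625 < 0, so the root lies in [-1, -0.75]
p(-0.875) = 0.5918 > 0, so the root lies in [-0.875, -0.75]
p(-0.8125) = -0.0457 < 0, so the root lies in [-0.875, -0.8125]
p(-0.84375) = 0.2677 > 0, so the root lies in [-0.84375, -0.8125]
p(-0.828125) = 0.1097 > 0, so the root lies in [-0.828125, -0.8125]

+--+-++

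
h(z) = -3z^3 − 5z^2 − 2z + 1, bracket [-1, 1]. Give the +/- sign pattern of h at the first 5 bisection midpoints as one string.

z = 0 gives h = 1, positive; keep [0, 1]
z = 0.5 gives h = -1.625, negative; keep [0, 0.5]
z = 0.25 gives h = 0.140625, positive; keep [0.25, 0.5]
z = 0.375 gives h = -0.6113, negative; keep [0.25, 0.375]
z = 0.3125 gives h = -0.2048, negative; keep [0.25, 0.3125]

+-+--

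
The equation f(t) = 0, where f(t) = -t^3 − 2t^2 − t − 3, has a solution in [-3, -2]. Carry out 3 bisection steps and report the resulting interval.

[-2.25, -2.125]

f(-2.5) = 2.625 > 0, so the root lies in [-2.5, -2]
f(-2.25) = 0.515625 > 0, so the root lies in [-2.25, -2]
f(-2.125) = -0.310547 < 0, so the root lies in [-2.25, -2.125]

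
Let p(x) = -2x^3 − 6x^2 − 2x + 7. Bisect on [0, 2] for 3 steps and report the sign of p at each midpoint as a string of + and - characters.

midpoint 1: p = -3 < 0 → [0, 1]
midpoint 0.5: p = 4.25 > 0 → [0.5, 1]
midpoint 0.75: p = 1.28125 > 0 → [0.75, 1]

-++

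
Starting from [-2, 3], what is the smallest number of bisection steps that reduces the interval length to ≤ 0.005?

10

Width after n steps is 5/2^n. Need 2^n ≥ 5/0.005 = 1000.
2^9 = 512 < 1000 ≤ 2^10 = 1024, so n = 10.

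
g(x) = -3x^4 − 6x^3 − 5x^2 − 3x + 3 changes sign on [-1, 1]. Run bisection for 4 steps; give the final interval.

[0.375, 0.5]

m = 0, g(m) = 3 (+); new bracket [0, 1]
m = 0.5, g(m) = -0.6875 (−); new bracket [0, 0.5]
m = 0.25, g(m) = 1.832031 (+); new bracket [0.25, 0.5]
m = 0.375, g(m) = 0.7961 (+); new bracket [0.375, 0.5]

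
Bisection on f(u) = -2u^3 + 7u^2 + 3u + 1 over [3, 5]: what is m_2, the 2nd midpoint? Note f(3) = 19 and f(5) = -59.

3.5

midpoint 4: f = -3 < 0 → [3, 4]
midpoint 3.5: f = 11.5 > 0 → [3.5, 4]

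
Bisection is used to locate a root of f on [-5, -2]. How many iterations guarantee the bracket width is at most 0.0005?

13

Width after n steps is 3/2^n. Need 2^n ≥ 3/0.0005 = 6000.
2^12 = 4096 < 6000 ≤ 2^13 = 8192, so n = 13.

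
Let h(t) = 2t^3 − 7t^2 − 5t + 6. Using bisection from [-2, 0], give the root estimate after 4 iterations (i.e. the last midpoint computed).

-1.125

m = -1, h(m) = 2 (+); new bracket [-2, -1]
m = -1.5, h(m) = -9 (−); new bracket [-1.5, -1]
m = -1.25, h(m) = -2.59375 (−); new bracket [-1.25, -1]
m = -1.125, h(m) = -0.082 (−); new bracket [-1.125, -1]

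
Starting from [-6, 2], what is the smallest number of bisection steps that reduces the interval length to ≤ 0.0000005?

Width after n steps is 8/2^n. Need 2^n ≥ 8/0.0000005 = 16000000.
2^23 = 8388608 < 16000000 ≤ 2^24 = 16777216, so n = 24.

24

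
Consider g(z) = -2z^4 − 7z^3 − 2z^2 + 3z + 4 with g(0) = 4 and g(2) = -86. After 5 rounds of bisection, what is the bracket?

[0.8125, 0.875]

m = 1, g(m) = -4 (−); new bracket [0, 1]
m = 0.5, g(m) = 4 (+); new bracket [0.5, 1]
m = 0.75, g(m) = 1.539062 (+); new bracket [0.75, 1]
m = 0.875, g(m) = -0.7681 (−); new bracket [0.75, 0.875]
m = 0.8125, g(m) = 0.4909 (+); new bracket [0.8125, 0.875]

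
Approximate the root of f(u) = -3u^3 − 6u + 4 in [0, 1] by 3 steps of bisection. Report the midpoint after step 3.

0.625

f(0.5) = 0.625 > 0, so the root lies in [0.5, 1]
f(0.75) = -1.765625 < 0, so the root lies in [0.5, 0.75]
f(0.625) = -0.482422 < 0, so the root lies in [0.5, 0.625]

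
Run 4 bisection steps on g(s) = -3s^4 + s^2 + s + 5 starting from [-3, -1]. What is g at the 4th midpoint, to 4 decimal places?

0.3352

m = -2, g(m) = -41 (−); new bracket [-2, -1]
m = -1.5, g(m) = -9.4375 (−); new bracket [-1.5, -1]
m = -1.25, g(m) = -2.011719 (−); new bracket [-1.25, -1]
m = -1.125, g(m) = 0.3352 (+); new bracket [-1.25, -1.125]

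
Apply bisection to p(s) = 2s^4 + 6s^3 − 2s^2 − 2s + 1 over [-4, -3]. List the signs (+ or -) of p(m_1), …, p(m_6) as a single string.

++--++

p(-3.5) = 26.375 > 0, so the root lies in [-3.5, -3]
p(-3.25) = 3.539062 > 0, so the root lies in [-3.25, -3]
p(-3.125) = -4.651855 < 0, so the root lies in [-3.25, -3.125]
p(-3.1875) = -0.8008 < 0, so the root lies in [-3.25, -3.1875]
p(-3.21875) = 1.3063 > 0, so the root lies in [-3.21875, -3.1875]
p(-3.203125) = 0.2373 > 0, so the root lies in [-3.203125, -3.1875]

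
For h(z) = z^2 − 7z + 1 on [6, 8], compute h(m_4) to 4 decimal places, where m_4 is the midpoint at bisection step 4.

0.1406

m = 7, h(m) = 1 (+); new bracket [6, 7]
m = 6.5, h(m) = -2.25 (−); new bracket [6.5, 7]
m = 6.75, h(m) = -0.6875 (−); new bracket [6.75, 7]
m = 6.875, h(m) = 0.1406 (+); new bracket [6.75, 6.875]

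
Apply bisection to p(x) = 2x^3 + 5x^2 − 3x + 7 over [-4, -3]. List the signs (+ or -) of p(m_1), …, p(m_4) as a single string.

-+--

x = -3.5 gives p = -7, negative; keep [-3.5, -3]
x = -3.25 gives p = 0.90625, positive; keep [-3.5, -3.25]
x = -3.375 gives p = -2.808594, negative; keep [-3.375, -3.25]
x = -3.3125 gives p = -0.8931, negative; keep [-3.3125, -3.25]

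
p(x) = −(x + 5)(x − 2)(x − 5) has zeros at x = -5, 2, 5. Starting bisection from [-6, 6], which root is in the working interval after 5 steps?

x = 0 gives p = -50, negative; keep [-6, 0]
x = -3 gives p = -80, negative; keep [-6, -3]
x = -4.5 gives p = -30.875, negative; keep [-6, -4.5]
x = -5.25 gives p = 18.5781, positive; keep [-5.25, -4.5]
x = -4.875 gives p = -8.4863, negative; keep [-5.25, -4.875]

-5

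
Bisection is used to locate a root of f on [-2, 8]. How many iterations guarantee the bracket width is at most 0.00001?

Width after n steps is 10/2^n. Need 2^n ≥ 10/0.00001 = 1000000.
2^19 = 524288 < 1000000 ≤ 2^20 = 1048576, so n = 20.

20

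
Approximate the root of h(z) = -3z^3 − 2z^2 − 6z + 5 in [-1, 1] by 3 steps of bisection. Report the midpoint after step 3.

m = 0, h(m) = 5 (+); new bracket [0, 1]
m = 0.5, h(m) = 1.125 (+); new bracket [0.5, 1]
m = 0.75, h(m) = -1.890625 (−); new bracket [0.5, 0.75]

0.75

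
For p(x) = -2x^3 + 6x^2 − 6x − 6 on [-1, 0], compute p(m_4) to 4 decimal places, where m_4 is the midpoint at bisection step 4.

-0.3706

midpoint -0.5: p = -1.25 < 0 → [-1, -0.5]
midpoint -0.75: p = 2.71875 > 0 → [-0.75, -0.5]
midpoint -0.625: p = 0.582031 > 0 → [-0.625, -0.5]
midpoint -0.5625: p = -0.3706 < 0 → [-0.625, -0.5625]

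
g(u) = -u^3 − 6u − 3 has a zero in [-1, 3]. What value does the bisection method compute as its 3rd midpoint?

midpoint 1: g = -10 < 0 → [-1, 1]
midpoint 0: g = -3 < 0 → [-1, 0]
midpoint -0.5: g = 0.125 > 0 → [-0.5, 0]

-0.5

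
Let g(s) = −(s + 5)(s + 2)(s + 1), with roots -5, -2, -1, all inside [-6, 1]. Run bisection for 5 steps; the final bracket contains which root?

s = -2.5 gives g = -1.875, negative; keep [-6, -2.5]
s = -4.25 gives g = -5.484375, negative; keep [-6, -4.25]
s = -5.125 gives g = 1.611328, positive; keep [-5.125, -4.25]
s = -4.6875 gives g = -3.0969, negative; keep [-5.125, -4.6875]
s = -4.90625 gives g = -1.0643, negative; keep [-5.125, -4.90625]

-5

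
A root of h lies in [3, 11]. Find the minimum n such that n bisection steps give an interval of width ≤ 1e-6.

23

Width after n steps is 8/2^n. Need 2^n ≥ 8/1e-6 = 8000000.
2^22 = 4194304 < 8000000 ≤ 2^23 = 8388608, so n = 23.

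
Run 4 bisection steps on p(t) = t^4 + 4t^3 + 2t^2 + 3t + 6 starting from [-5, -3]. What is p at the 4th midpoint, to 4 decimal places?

p(-4) = 26 > 0, so the root lies in [-4, -3]
p(-3.5) = -1.4375 < 0, so the root lies in [-4, -3.5]
p(-3.75) = 9.691406 > 0, so the root lies in [-3.75, -3.5]
p(-3.625) = 3.5432 > 0, so the root lies in [-3.625, -3.5]

3.5432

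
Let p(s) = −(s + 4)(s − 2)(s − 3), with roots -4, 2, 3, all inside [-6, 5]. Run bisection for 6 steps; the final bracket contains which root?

-4

s = -0.5 gives p = -30.625, negative; keep [-6, -0.5]
s = -3.25 gives p = -24.609375, negative; keep [-6, -3.25]
s = -4.625 gives p = 31.572266, positive; keep [-4.625, -3.25]
s = -3.9375 gives p = -2.5745, negative; keep [-4.625, -3.9375]
s = -4.28125 gives p = 12.8631, positive; keep [-4.28125, -3.9375]
s = -4.109375 gives p = 4.7506, positive; keep [-4.109375, -3.9375]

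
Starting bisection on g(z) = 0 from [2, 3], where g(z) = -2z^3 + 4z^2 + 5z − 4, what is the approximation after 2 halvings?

2.75

m = 2.5, g(m) = 2.25 (+); new bracket [2.5, 3]
m = 2.75, g(m) = -1.59375 (−); new bracket [2.5, 2.75]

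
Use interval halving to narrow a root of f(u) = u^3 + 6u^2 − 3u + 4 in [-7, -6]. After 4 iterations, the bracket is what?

m = -6.5, f(m) = 2.375 (+); new bracket [-7, -6.5]
m = -6.75, f(m) = -9.921875 (−); new bracket [-6.75, -6.5]
m = -6.625, f(m) = -3.556641 (−); new bracket [-6.625, -6.5]
m = -6.5625, f(m) = -0.5374 (−); new bracket [-6.5625, -6.5]

[-6.5625, -6.5]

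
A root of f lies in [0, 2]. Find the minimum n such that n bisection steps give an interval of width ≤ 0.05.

6

Width after n steps is 2/2^n. Need 2^n ≥ 2/0.05 = 40.
2^5 = 32 < 40 ≤ 2^6 = 64, so n = 6.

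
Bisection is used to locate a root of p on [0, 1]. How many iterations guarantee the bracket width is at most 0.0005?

11

Width after n steps is 1/2^n. Need 2^n ≥ 1/0.0005 = 2000.
2^10 = 1024 < 2000 ≤ 2^11 = 2048, so n = 11.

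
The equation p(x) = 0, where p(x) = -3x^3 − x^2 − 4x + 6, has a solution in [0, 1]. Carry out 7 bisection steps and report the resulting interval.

p(0.5) = 3.375 > 0, so the root lies in [0.5, 1]
p(0.75) = 1.171875 > 0, so the root lies in [0.75, 1]
p(0.875) = -0.275391 < 0, so the root lies in [0.75, 0.875]
p(0.8125) = 0.4807 > 0, so the root lies in [0.8125, 0.875]
p(0.84375) = 0.1111 > 0, so the root lies in [0.84375, 0.875]
p(0.859375) = -0.08 < 0, so the root lies in [0.84375, 0.859375]
p(0.8515625) = 0.016 > 0, so the root lies in [0.8515625, 0.859375]

[0.8515625, 0.859375]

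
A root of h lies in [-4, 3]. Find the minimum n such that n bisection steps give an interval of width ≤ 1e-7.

Width after n steps is 7/2^n. Need 2^n ≥ 7/1e-7 = 70000000.
2^26 = 67108864 < 70000000 ≤ 2^27 = 134217728, so n = 27.

27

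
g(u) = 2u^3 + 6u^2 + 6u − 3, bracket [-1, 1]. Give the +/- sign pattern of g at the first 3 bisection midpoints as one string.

-+-

m = 0, g(m) = -3 (−); new bracket [0, 1]
m = 0.5, g(m) = 1.75 (+); new bracket [0, 0.5]
m = 0.25, g(m) = -1.09375 (−); new bracket [0.25, 0.5]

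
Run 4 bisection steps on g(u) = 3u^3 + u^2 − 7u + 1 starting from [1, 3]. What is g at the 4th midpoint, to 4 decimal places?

g(2) = 15 > 0, so the root lies in [1, 2]
g(1.5) = 2.875 > 0, so the root lies in [1, 1.5]
g(1.25) = -0.328125 < 0, so the root lies in [1.25, 1.5]
g(1.375) = 1.0645 > 0, so the root lies in [1.25, 1.375]

1.0645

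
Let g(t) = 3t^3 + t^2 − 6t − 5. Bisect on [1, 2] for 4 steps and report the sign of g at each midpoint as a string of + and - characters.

-++-

t = 1.5 gives g = -1.625, negative; keep [1.5, 2]
t = 1.75 gives g = 3.640625, positive; keep [1.5, 1.75]
t = 1.625 gives g = 0.763672, positive; keep [1.5, 1.625]
t = 1.5625 gives g = -0.4895, negative; keep [1.5625, 1.625]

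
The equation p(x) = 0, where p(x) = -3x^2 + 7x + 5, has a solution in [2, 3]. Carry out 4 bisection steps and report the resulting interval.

[2.875, 2.9375]

x = 2.5 gives p = 3.75, positive; keep [2.5, 3]
x = 2.75 gives p = 1.5625, positive; keep [2.75, 3]
x = 2.875 gives p = 0.328125, positive; keep [2.875, 3]
x = 2.9375 gives p = -0.3242, negative; keep [2.875, 2.9375]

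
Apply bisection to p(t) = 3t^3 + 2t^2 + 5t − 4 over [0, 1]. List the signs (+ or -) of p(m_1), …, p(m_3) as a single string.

-++

p(0.5) = -0.625 < 0, so the root lies in [0.5, 1]
p(0.75) = 2.140625 > 0, so the root lies in [0.5, 0.75]
p(0.625) = 0.638672 > 0, so the root lies in [0.5, 0.625]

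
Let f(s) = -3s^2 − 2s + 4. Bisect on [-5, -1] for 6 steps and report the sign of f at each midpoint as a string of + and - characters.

f(-3) = -17 < 0, so the root lies in [-3, -1]
f(-2) = -4 < 0, so the root lies in [-2, -1]
f(-1.5) = 0.25 > 0, so the root lies in [-2, -1.5]
f(-1.75) = -1.6875 < 0, so the root lies in [-1.75, -1.5]
f(-1.625) = -0.6719 < 0, so the root lies in [-1.625, -1.5]
f(-1.5625) = -0.1992 < 0, so the root lies in [-1.5625, -1.5]

--+---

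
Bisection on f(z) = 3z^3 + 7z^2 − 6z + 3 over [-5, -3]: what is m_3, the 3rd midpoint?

-3.25

m = -4, f(m) = -53 (−); new bracket [-4, -3]
m = -3.5, f(m) = -18.875 (−); new bracket [-3.5, -3]
m = -3.25, f(m) = -6.546875 (−); new bracket [-3.25, -3]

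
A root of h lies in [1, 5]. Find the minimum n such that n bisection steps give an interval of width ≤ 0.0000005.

23

Width after n steps is 4/2^n. Need 2^n ≥ 4/0.0000005 = 8000000.
2^22 = 4194304 < 8000000 ≤ 2^23 = 8388608, so n = 23.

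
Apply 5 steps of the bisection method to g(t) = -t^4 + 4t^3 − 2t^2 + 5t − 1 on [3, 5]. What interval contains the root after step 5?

t = 4 gives g = -13, negative; keep [3, 4]
t = 3.5 gives g = 13.4375, positive; keep [3.5, 4]
t = 3.75 gives g = 2.808594, positive; keep [3.75, 4]
t = 3.875 gives g = -4.3831, negative; keep [3.75, 3.875]
t = 3.8125 gives g = -0.6174, negative; keep [3.75, 3.8125]

[3.75, 3.8125]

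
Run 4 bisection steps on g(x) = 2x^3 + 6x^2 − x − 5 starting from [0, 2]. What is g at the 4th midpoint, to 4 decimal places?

m = 1, g(m) = 2 (+); new bracket [0, 1]
m = 0.5, g(m) = -3.75 (−); new bracket [0.5, 1]
m = 0.75, g(m) = -1.53125 (−); new bracket [0.75, 1]
m = 0.875, g(m) = 0.0586 (+); new bracket [0.75, 0.875]

0.0586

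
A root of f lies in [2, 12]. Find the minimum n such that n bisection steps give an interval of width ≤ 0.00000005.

Width after n steps is 10/2^n. Need 2^n ≥ 10/0.00000005 = 200000000.
2^27 = 134217728 < 200000000 ≤ 2^28 = 268435456, so n = 28.

28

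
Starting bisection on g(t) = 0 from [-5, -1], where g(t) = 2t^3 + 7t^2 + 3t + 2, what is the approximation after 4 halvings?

-3.25

midpoint -3: g = 2 > 0 → [-5, -3]
midpoint -4: g = -26 < 0 → [-4, -3]
midpoint -3.5: g = -8.5 < 0 → [-3.5, -3]
midpoint -3.25: g = -2.4688 < 0 → [-3.25, -3]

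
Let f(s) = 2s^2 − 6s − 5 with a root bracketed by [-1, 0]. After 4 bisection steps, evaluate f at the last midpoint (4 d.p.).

0.0703

m = -0.5, f(m) = -1.5 (−); new bracket [-1, -0.5]
m = -0.75, f(m) = 0.625 (+); new bracket [-0.75, -0.5]
m = -0.625, f(m) = -0.46875 (−); new bracket [-0.75, -0.625]
m = -0.6875, f(m) = 0.0703 (+); new bracket [-0.6875, -0.625]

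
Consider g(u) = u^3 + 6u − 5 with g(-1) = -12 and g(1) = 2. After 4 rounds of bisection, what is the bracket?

[0.75, 0.875]

m = 0, g(m) = -5 (−); new bracket [0, 1]
m = 0.5, g(m) = -1.875 (−); new bracket [0.5, 1]
m = 0.75, g(m) = -0.078125 (−); new bracket [0.75, 1]
m = 0.875, g(m) = 0.9199 (+); new bracket [0.75, 0.875]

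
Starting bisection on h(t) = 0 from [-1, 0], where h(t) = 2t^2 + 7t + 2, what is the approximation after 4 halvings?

-0.3125

midpoint -0.5: h = -1 < 0 → [-0.5, 0]
midpoint -0.25: h = 0.375 > 0 → [-0.5, -0.25]
midpoint -0.375: h = -0.34375 < 0 → [-0.375, -0.25]
midpoint -0.3125: h = 0.0078 > 0 → [-0.375, -0.3125]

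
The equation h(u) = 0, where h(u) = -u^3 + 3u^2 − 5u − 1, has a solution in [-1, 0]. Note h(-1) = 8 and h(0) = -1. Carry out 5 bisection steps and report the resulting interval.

[-0.1875, -0.15625]

h(-0.5) = 2.375 > 0, so the root lies in [-0.5, 0]
h(-0.25) = 0.453125 > 0, so the root lies in [-0.25, 0]
h(-0.125) = -0.326172 < 0, so the root lies in [-0.25, -0.125]
h(-0.1875) = 0.0496 > 0, so the root lies in [-0.1875, -0.125]
h(-0.15625) = -0.1417 < 0, so the root lies in [-0.1875, -0.15625]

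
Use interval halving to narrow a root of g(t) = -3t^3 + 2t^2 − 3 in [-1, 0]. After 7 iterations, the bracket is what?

midpoint -0.5: g = -2.125 < 0 → [-1, -0.5]
midpoint -0.75: g = -0.609375 < 0 → [-1, -0.75]
midpoint -0.875: g = 0.541016 > 0 → [-0.875, -0.75]
midpoint -0.8125: g = -0.0706 < 0 → [-0.875, -0.8125]
midpoint -0.84375: g = 0.2259 > 0 → [-0.84375, -0.8125]
midpoint -0.828125: g = 0.0753 > 0 → [-0.828125, -0.8125]
midpoint -0.8203125: g = 0.0018 > 0 → [-0.8203125, -0.8125]

[-0.8203125, -0.8125]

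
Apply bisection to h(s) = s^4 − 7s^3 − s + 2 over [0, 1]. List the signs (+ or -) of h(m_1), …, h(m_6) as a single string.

+--++-

m = 0.5, h(m) = 0.6875 (+); new bracket [0.5, 1]
m = 0.75, h(m) = -1.386719 (−); new bracket [0.5, 0.75]
m = 0.625, h(m) = -0.181396 (−); new bracket [0.5, 0.625]
m = 0.5625, h(m) = 0.2918 (+); new bracket [0.5625, 0.625]
m = 0.59375, h(m) = 0.0653 (+); new bracket [0.59375, 0.625]
m = 0.609375, h(m) = -0.0555 (−); new bracket [0.59375, 0.609375]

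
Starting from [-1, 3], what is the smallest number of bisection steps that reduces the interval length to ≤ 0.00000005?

27

Width after n steps is 4/2^n. Need 2^n ≥ 4/0.00000005 = 80000000.
2^26 = 67108864 < 80000000 ≤ 2^27 = 134217728, so n = 27.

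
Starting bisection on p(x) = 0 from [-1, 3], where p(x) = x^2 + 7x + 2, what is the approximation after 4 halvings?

-0.25

m = 1, p(m) = 10 (+); new bracket [-1, 1]
m = 0, p(m) = 2 (+); new bracket [-1, 0]
m = -0.5, p(m) = -1.25 (−); new bracket [-0.5, 0]
m = -0.25, p(m) = 0.3125 (+); new bracket [-0.5, -0.25]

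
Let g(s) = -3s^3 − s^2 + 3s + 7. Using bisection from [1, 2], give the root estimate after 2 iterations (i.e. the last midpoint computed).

1.25

s = 1.5 gives g = -0.875, negative; keep [1, 1.5]
s = 1.25 gives g = 3.328125, positive; keep [1.25, 1.5]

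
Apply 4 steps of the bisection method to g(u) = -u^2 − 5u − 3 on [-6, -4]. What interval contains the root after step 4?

[-4.375, -4.25]

g(-5) = -3 < 0, so the root lies in [-5, -4]
g(-4.5) = -0.75 < 0, so the root lies in [-4.5, -4]
g(-4.25) = 0.1875 > 0, so the root lies in [-4.5, -4.25]
g(-4.375) = -0.2656 < 0, so the root lies in [-4.375, -4.25]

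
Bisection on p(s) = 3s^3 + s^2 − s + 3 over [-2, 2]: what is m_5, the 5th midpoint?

m = 0, p(m) = 3 (+); new bracket [-2, 0]
m = -1, p(m) = 2 (+); new bracket [-2, -1]
m = -1.5, p(m) = -3.375 (−); new bracket [-1.5, -1]
m = -1.25, p(m) = -0.0469 (−); new bracket [-1.25, -1]
m = -1.125, p(m) = 1.1191 (+); new bracket [-1.25, -1.125]

-1.125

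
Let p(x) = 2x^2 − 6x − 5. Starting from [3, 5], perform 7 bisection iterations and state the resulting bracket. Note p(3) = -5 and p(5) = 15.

[3.671875, 3.6875]

x = 4 gives p = 3, positive; keep [3, 4]
x = 3.5 gives p = -1.5, negative; keep [3.5, 4]
x = 3.75 gives p = 0.625, positive; keep [3.5, 3.75]
x = 3.625 gives p = -0.4688, negative; keep [3.625, 3.75]
x = 3.6875 gives p = 0.0703, positive; keep [3.625, 3.6875]
x = 3.65625 gives p = -0.2012, negative; keep [3.65625, 3.6875]
x = 3.671875 gives p = -0.0659, negative; keep [3.671875, 3.6875]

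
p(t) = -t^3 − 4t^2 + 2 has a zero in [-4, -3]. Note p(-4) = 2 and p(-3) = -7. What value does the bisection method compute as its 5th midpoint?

-3.84375

midpoint -3.5: p = -4.125 < 0 → [-4, -3.5]
midpoint -3.75: p = -1.515625 < 0 → [-4, -3.75]
midpoint -3.875: p = 0.123047 > 0 → [-3.875, -3.75]
midpoint -3.8125: p = -0.7253 < 0 → [-3.875, -3.8125]
midpoint -3.84375: p = -0.3085 < 0 → [-3.875, -3.84375]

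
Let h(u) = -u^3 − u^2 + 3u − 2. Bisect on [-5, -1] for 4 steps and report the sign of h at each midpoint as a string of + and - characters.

+--+

u = -3 gives h = 7, positive; keep [-3, -1]
u = -2 gives h = -4, negative; keep [-3, -2]
u = -2.5 gives h = -0.125, negative; keep [-3, -2.5]
u = -2.75 gives h = 2.9844, positive; keep [-2.75, -2.5]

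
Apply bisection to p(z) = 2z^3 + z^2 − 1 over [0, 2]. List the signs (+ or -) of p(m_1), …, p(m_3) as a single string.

p(1) = 2 > 0, so the root lies in [0, 1]
p(0.5) = -0.5 < 0, so the root lies in [0.5, 1]
p(0.75) = 0.40625 > 0, so the root lies in [0.5, 0.75]

+-+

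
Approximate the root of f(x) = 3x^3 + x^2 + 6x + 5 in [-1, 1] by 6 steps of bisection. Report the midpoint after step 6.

f(0) = 5 > 0, so the root lies in [-1, 0]
f(-0.5) = 1.875 > 0, so the root lies in [-1, -0.5]
f(-0.75) = -0.203125 < 0, so the root lies in [-0.75, -0.5]
f(-0.625) = 0.9082 > 0, so the root lies in [-0.75, -0.625]
f(-0.6875) = 0.3728 > 0, so the root lies in [-0.75, -0.6875]
f(-0.71875) = 0.0902 > 0, so the root lies in [-0.75, -0.71875]

-0.71875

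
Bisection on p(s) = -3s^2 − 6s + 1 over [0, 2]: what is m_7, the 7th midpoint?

0.140625

midpoint 1: p = -8 < 0 → [0, 1]
midpoint 0.5: p = -2.75 < 0 → [0, 0.5]
midpoint 0.25: p = -0.6875 < 0 → [0, 0.25]
midpoint 0.125: p = 0.2031 > 0 → [0.125, 0.25]
midpoint 0.1875: p = -0.2305 < 0 → [0.125, 0.1875]
midpoint 0.15625: p = -0.0107 < 0 → [0.125, 0.15625]
midpoint 0.140625: p = 0.0969 > 0 → [0.140625, 0.15625]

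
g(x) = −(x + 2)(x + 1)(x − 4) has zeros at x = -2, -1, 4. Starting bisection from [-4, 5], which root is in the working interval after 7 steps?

m = 0.5, g(m) = 13.125 (+); new bracket [0.5, 5]
m = 2.75, g(m) = 22.265625 (+); new bracket [2.75, 5]
m = 3.875, g(m) = 3.580078 (+); new bracket [3.875, 5]
m = 4.4375, g(m) = -15.3142 (−); new bracket [3.875, 4.4375]
m = 4.15625, g(m) = -4.9599 (−); new bracket [3.875, 4.15625]
m = 4.015625, g(m) = -0.4714 (−); new bracket [3.875, 4.015625]
m = 3.9453125, g(m) = 1.6079 (+); new bracket [3.9453125, 4.015625]

4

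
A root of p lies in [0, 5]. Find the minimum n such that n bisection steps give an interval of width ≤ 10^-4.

Width after n steps is 5/2^n. Need 2^n ≥ 5/10^-4 = 50000.
2^15 = 32768 < 50000 ≤ 2^16 = 65536, so n = 16.

16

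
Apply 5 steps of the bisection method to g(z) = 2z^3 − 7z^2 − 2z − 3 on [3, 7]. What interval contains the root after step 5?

m = 5, g(m) = 62 (+); new bracket [3, 5]
m = 4, g(m) = 5 (+); new bracket [3, 4]
m = 3.5, g(m) = -10 (−); new bracket [3.5, 4]
m = 3.75, g(m) = -3.4688 (−); new bracket [3.75, 4]
m = 3.875, g(m) = 0.5117 (+); new bracket [3.75, 3.875]

[3.75, 3.875]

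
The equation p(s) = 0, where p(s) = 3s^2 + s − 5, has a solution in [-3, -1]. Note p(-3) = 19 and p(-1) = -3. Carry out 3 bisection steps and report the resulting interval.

[-1.5, -1.25]

p(-2) = 5 > 0, so the root lies in [-2, -1]
p(-1.5) = 0.25 > 0, so the root lies in [-1.5, -1]
p(-1.25) = -1.5625 < 0, so the root lies in [-1.5, -1.25]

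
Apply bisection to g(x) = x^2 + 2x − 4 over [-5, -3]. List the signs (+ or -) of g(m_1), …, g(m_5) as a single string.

+++--

m = -4, g(m) = 4 (+); new bracket [-4, -3]
m = -3.5, g(m) = 1.25 (+); new bracket [-3.5, -3]
m = -3.25, g(m) = 0.0625 (+); new bracket [-3.25, -3]
m = -3.125, g(m) = -0.4844 (−); new bracket [-3.25, -3.125]
m = -3.1875, g(m) = -0.2148 (−); new bracket [-3.25, -3.1875]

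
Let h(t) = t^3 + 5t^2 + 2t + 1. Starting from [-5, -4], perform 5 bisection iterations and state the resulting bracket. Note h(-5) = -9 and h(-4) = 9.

m = -4.5, h(m) = 2.125 (+); new bracket [-5, -4.5]
m = -4.75, h(m) = -2.859375 (−); new bracket [-4.75, -4.5]
m = -4.625, h(m) = -0.228516 (−); new bracket [-4.625, -4.5]
m = -4.5625, h(m) = 0.9822 (+); new bracket [-4.625, -4.5625]
m = -4.59375, h(m) = 0.3854 (+); new bracket [-4.625, -4.59375]

[-4.625, -4.59375]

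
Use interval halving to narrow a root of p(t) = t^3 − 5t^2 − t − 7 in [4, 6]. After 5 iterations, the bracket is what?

[5.375, 5.4375]

midpoint 5: p = -12 < 0 → [5, 6]
midpoint 5.5: p = 2.625 > 0 → [5, 5.5]
midpoint 5.25: p = -5.359375 < 0 → [5.25, 5.5]
midpoint 5.375: p = -1.541 < 0 → [5.375, 5.5]
midpoint 5.4375: p = 0.4978 > 0 → [5.375, 5.4375]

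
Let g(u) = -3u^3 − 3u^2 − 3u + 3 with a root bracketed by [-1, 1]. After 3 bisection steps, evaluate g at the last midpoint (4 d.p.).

g(0) = 3 > 0, so the root lies in [0, 1]
g(0.5) = 0.375 > 0, so the root lies in [0.5, 1]
g(0.75) = -2.203125 < 0, so the root lies in [0.5, 0.75]

-2.2031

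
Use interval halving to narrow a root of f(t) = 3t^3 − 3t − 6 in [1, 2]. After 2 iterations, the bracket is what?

m = 1.5, f(m) = -0.375 (−); new bracket [1.5, 2]
m = 1.75, f(m) = 4.828125 (+); new bracket [1.5, 1.75]

[1.5, 1.75]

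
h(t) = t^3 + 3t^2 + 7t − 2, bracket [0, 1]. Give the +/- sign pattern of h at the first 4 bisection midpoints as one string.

m = 0.5, h(m) = 2.375 (+); new bracket [0, 0.5]
m = 0.25, h(m) = -0.046875 (−); new bracket [0.25, 0.5]
m = 0.375, h(m) = 1.099609 (+); new bracket [0.25, 0.375]
m = 0.3125, h(m) = 0.511 (+); new bracket [0.25, 0.3125]

+-++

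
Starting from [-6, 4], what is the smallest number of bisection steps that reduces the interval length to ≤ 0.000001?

Width after n steps is 10/2^n. Need 2^n ≥ 10/0.000001 = 10000000.
2^23 = 8388608 < 10000000 ≤ 2^24 = 16777216, so n = 24.

24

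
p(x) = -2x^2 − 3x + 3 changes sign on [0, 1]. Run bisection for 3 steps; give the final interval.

[0.625, 0.75]

m = 0.5, p(m) = 1 (+); new bracket [0.5, 1]
m = 0.75, p(m) = -0.375 (−); new bracket [0.5, 0.75]
m = 0.625, p(m) = 0.34375 (+); new bracket [0.625, 0.75]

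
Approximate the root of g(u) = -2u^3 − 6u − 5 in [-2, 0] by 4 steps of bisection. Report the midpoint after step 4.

-0.625

midpoint -1: g = 3 > 0 → [-1, 0]
midpoint -0.5: g = -1.75 < 0 → [-1, -0.5]
midpoint -0.75: g = 0.34375 > 0 → [-0.75, -0.5]
midpoint -0.625: g = -0.7617 < 0 → [-0.75, -0.625]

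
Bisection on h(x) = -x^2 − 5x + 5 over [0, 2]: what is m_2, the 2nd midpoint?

m = 1, h(m) = -1 (−); new bracket [0, 1]
m = 0.5, h(m) = 2.25 (+); new bracket [0.5, 1]

0.5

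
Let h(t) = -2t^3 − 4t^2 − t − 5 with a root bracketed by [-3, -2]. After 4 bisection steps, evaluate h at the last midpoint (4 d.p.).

m = -2.5, h(m) = 3.75 (+); new bracket [-2.5, -2]
m = -2.25, h(m) = -0.21875 (−); new bracket [-2.5, -2.25]
m = -2.375, h(m) = 1.605469 (+); new bracket [-2.375, -2.25]
m = -2.3125, h(m) = 0.6548 (+); new bracket [-2.3125, -2.25]

0.6548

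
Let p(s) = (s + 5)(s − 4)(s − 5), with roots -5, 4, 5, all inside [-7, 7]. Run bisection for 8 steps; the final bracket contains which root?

-5

s = 0 gives p = 100, positive; keep [-7, 0]
s = -3.5 gives p = 95.625, positive; keep [-7, -3.5]
s = -5.25 gives p = -23.703125, negative; keep [-5.25, -3.5]
s = -4.375 gives p = 49.0723, positive; keep [-5.25, -4.375]
s = -4.8125 gives p = 16.2136, positive; keep [-5.25, -4.8125]
s = -5.03125 gives p = -2.8311, negative; keep [-5.03125, -4.8125]
s = -4.921875 gives p = 6.9158, positive; keep [-5.03125, -4.921875]
s = -4.9765625 gives p = 2.099, positive; keep [-5.03125, -4.9765625]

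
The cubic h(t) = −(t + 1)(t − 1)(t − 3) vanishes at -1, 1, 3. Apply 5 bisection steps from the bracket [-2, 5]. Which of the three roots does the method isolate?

3

h(1.5) = 1.875 > 0, so the root lies in [1.5, 5]
h(3.25) = -2.390625 < 0, so the root lies in [1.5, 3.25]
h(2.375) = 2.900391 > 0, so the root lies in [2.375, 3.25]
h(2.8125) = 1.2957 > 0, so the root lies in [2.8125, 3.25]
h(3.03125) = -0.2559 < 0, so the root lies in [2.8125, 3.03125]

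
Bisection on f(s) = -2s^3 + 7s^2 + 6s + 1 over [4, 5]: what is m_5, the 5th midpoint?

f(4.5) = -12.5 < 0, so the root lies in [4, 4.5]
f(4.25) = -0.59375 < 0, so the root lies in [4, 4.25]
f(4.125) = 4.480469 > 0, so the root lies in [4.125, 4.25]
f(4.1875) = 2.0142 > 0, so the root lies in [4.1875, 4.25]
f(4.21875) = 0.7281 > 0, so the root lies in [4.21875, 4.25]

4.21875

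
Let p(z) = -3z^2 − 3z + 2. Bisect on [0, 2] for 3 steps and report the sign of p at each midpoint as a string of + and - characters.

midpoint 1: p = -4 < 0 → [0, 1]
midpoint 0.5: p = -0.25 < 0 → [0, 0.5]
midpoint 0.25: p = 1.0625 > 0 → [0.25, 0.5]

--+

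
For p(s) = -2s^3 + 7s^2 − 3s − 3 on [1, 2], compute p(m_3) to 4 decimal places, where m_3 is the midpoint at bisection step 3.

midpoint 1.5: p = 1.5 > 0 → [1, 1.5]
midpoint 1.25: p = 0.28125 > 0 → [1, 1.25]
midpoint 1.125: p = -0.363281 < 0 → [1.125, 1.25]

-0.3633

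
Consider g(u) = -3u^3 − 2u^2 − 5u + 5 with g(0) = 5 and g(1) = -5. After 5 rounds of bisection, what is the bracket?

g(0.5) = 1.625 > 0, so the root lies in [0.5, 1]
g(0.75) = -1.140625 < 0, so the root lies in [0.5, 0.75]
g(0.625) = 0.361328 > 0, so the root lies in [0.625, 0.75]
g(0.6875) = -0.3577 < 0, so the root lies in [0.625, 0.6875]
g(0.65625) = 0.0096 > 0, so the root lies in [0.65625, 0.6875]

[0.65625, 0.6875]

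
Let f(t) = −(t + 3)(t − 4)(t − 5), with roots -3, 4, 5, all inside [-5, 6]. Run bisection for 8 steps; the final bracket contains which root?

m = 0.5, f(m) = -55.125 (−); new bracket [-5, 0.5]
m = -2.25, f(m) = -33.984375 (−); new bracket [-5, -2.25]
m = -3.625, f(m) = 41.103516 (+); new bracket [-3.625, -2.25]
m = -2.9375, f(m) = -3.4417 (−); new bracket [-3.625, -2.9375]
m = -3.28125, f(m) = 16.9588 (+); new bracket [-3.28125, -2.9375]
m = -3.109375, f(m) = 6.3058 (+); new bracket [-3.109375, -2.9375]
m = -3.0234375, f(m) = 1.3208 (+); new bracket [-3.0234375, -2.9375]
m = -2.98046875, f(m) = -1.088 (−); new bracket [-3.0234375, -2.98046875]

-3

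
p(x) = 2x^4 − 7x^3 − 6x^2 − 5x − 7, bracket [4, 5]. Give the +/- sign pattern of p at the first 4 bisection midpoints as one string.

+-+-

x = 4.5 gives p = 31.25, positive; keep [4, 4.5]
x = 4.25 gives p = -21.476562, negative; keep [4.25, 4.5]
x = 4.375 gives p = 2.82666, positive; keep [4.25, 4.375]
x = 4.3125 gives p = -9.8195, negative; keep [4.3125, 4.375]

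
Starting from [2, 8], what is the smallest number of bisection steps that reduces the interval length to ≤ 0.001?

Width after n steps is 6/2^n. Need 2^n ≥ 6/0.001 = 6000.
2^12 = 4096 < 6000 ≤ 2^13 = 8192, so n = 13.

13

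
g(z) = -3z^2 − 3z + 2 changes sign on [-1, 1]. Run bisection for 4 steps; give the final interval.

[0.375, 0.5]

z = 0 gives g = 2, positive; keep [0, 1]
z = 0.5 gives g = -0.25, negative; keep [0, 0.5]
z = 0.25 gives g = 1.0625, positive; keep [0.25, 0.5]
z = 0.375 gives g = 0.4531, positive; keep [0.375, 0.5]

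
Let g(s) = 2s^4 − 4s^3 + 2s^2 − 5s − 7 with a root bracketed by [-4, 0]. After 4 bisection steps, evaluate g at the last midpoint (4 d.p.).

0.1953

m = -2, g(m) = 75 (+); new bracket [-2, 0]
m = -1, g(m) = 6 (+); new bracket [-1, 0]
m = -0.5, g(m) = -3.375 (−); new bracket [-1, -0.5]
m = -0.75, g(m) = 0.1953 (+); new bracket [-0.75, -0.5]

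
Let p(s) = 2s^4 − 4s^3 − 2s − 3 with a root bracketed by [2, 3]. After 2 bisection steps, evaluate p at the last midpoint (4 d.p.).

-1.8047

s = 2.5 gives p = 7.625, positive; keep [2, 2.5]
s = 2.25 gives p = -1.804688, negative; keep [2.25, 2.5]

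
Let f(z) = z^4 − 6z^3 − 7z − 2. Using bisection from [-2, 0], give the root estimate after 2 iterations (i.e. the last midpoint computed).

-0.5

m = -1, f(m) = 12 (+); new bracket [-1, 0]
m = -0.5, f(m) = 2.3125 (+); new bracket [-0.5, 0]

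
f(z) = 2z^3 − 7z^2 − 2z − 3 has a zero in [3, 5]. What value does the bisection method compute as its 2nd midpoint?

m = 4, f(m) = 5 (+); new bracket [3, 4]
m = 3.5, f(m) = -10 (−); new bracket [3.5, 4]

3.5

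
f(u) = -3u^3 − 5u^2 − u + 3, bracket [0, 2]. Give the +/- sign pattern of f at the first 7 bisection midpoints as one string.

-+--++-

midpoint 1: f = -6 < 0 → [0, 1]
midpoint 0.5: f = 0.875 > 0 → [0.5, 1]
midpoint 0.75: f = -1.828125 < 0 → [0.5, 0.75]
midpoint 0.625: f = -0.3105 < 0 → [0.5, 0.625]
midpoint 0.5625: f = 0.3215 > 0 → [0.5625, 0.625]
midpoint 0.59375: f = 0.0156 > 0 → [0.59375, 0.625]
midpoint 0.609375: f = -0.1449 < 0 → [0.59375, 0.609375]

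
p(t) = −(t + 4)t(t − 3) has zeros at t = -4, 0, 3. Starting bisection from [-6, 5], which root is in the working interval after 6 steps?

-4

midpoint -0.5: p = -6.125 < 0 → [-6, -0.5]
midpoint -3.25: p = -15.234375 < 0 → [-6, -3.25]
midpoint -4.625: p = 22.041016 > 0 → [-4.625, -3.25]
midpoint -3.9375: p = -1.7073 < 0 → [-4.625, -3.9375]
midpoint -4.28125: p = 8.7674 > 0 → [-4.28125, -3.9375]
midpoint -4.109375: p = 3.1954 > 0 → [-4.109375, -3.9375]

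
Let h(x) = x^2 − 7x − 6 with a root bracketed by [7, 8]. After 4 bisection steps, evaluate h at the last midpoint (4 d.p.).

0.3477

midpoint 7.5: h = -2.25 < 0 → [7.5, 8]
midpoint 7.75: h = -0.1875 < 0 → [7.75, 8]
midpoint 7.875: h = 0.890625 > 0 → [7.75, 7.875]
midpoint 7.8125: h = 0.3477 > 0 → [7.75, 7.8125]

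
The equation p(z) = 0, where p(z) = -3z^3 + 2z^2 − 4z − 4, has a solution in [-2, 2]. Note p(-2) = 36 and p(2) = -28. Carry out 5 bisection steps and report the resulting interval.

m = 0, p(m) = -4 (−); new bracket [-2, 0]
m = -1, p(m) = 5 (+); new bracket [-1, 0]
m = -0.5, p(m) = -1.125 (−); new bracket [-1, -0.5]
m = -0.75, p(m) = 1.3906 (+); new bracket [-0.75, -0.5]
m = -0.625, p(m) = 0.0137 (+); new bracket [-0.625, -0.5]

[-0.625, -0.5]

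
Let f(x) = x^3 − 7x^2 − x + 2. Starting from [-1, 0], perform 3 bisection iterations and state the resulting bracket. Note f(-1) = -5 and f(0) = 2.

[-0.625, -0.5]

m = -0.5, f(m) = 0.625 (+); new bracket [-1, -0.5]
m = -0.75, f(m) = -1.609375 (−); new bracket [-0.75, -0.5]
m = -0.625, f(m) = -0.353516 (−); new bracket [-0.625, -0.5]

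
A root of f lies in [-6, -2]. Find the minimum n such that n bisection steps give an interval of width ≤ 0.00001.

19

Width after n steps is 4/2^n. Need 2^n ≥ 4/0.00001 = 400000.
2^18 = 262144 < 400000 ≤ 2^19 = 524288, so n = 19.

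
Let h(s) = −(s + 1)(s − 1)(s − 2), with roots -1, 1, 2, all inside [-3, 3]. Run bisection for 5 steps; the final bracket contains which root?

midpoint 0: h = -2 < 0 → [-3, 0]
midpoint -1.5: h = 4.375 > 0 → [-1.5, 0]
midpoint -0.75: h = -1.203125 < 0 → [-1.5, -0.75]
midpoint -1.125: h = 0.8301 > 0 → [-1.125, -0.75]
midpoint -0.9375: h = -0.3557 < 0 → [-1.125, -0.9375]

-1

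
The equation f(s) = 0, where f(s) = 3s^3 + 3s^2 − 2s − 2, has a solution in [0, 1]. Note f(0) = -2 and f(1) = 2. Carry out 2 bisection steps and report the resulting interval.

[0.75, 1]

midpoint 0.5: f = -1.875 < 0 → [0.5, 1]
midpoint 0.75: f = -0.546875 < 0 → [0.75, 1]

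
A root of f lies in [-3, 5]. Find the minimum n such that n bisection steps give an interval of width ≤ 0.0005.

Width after n steps is 8/2^n. Need 2^n ≥ 8/0.0005 = 16000.
2^13 = 8192 < 16000 ≤ 2^14 = 16384, so n = 14.

14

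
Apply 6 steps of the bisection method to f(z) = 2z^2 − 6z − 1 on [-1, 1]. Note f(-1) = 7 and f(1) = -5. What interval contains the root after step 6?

m = 0, f(m) = -1 (−); new bracket [-1, 0]
m = -0.5, f(m) = 2.5 (+); new bracket [-0.5, 0]
m = -0.25, f(m) = 0.625 (+); new bracket [-0.25, 0]
m = -0.125, f(m) = -0.2188 (−); new bracket [-0.25, -0.125]
m = -0.1875, f(m) = 0.1953 (+); new bracket [-0.1875, -0.125]
m = -0.15625, f(m) = -0.0137 (−); new bracket [-0.1875, -0.15625]

[-0.1875, -0.15625]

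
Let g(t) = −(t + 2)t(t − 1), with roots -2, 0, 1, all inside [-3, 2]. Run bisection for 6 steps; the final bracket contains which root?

-2

t = -0.5 gives g = -1.125, negative; keep [-3, -0.5]
t = -1.75 gives g = -1.203125, negative; keep [-3, -1.75]
t = -2.375 gives g = 3.005859, positive; keep [-2.375, -1.75]
t = -2.0625 gives g = 0.3948, positive; keep [-2.0625, -1.75]
t = -1.90625 gives g = -0.5194, negative; keep [-2.0625, -1.90625]
t = -1.984375 gives g = -0.0925, negative; keep [-2.0625, -1.984375]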